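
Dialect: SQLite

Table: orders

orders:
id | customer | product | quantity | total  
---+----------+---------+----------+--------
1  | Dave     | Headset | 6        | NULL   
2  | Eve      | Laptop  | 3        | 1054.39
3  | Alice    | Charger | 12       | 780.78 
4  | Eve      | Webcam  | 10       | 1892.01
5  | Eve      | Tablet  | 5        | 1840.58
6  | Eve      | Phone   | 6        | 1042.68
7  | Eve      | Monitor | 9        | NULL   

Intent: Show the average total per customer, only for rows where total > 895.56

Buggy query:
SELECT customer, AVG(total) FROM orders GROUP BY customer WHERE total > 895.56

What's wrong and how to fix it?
Bug: WHERE cannot follow GROUP BY

Fix: Move the WHERE clause before GROUP BY

Corrected query:
SELECT customer, AVG(total) FROM orders WHERE total > 895.56 GROUP BY customer

Result:
customer | AVG(total)
---------+-----------
Eve      | 1457.415  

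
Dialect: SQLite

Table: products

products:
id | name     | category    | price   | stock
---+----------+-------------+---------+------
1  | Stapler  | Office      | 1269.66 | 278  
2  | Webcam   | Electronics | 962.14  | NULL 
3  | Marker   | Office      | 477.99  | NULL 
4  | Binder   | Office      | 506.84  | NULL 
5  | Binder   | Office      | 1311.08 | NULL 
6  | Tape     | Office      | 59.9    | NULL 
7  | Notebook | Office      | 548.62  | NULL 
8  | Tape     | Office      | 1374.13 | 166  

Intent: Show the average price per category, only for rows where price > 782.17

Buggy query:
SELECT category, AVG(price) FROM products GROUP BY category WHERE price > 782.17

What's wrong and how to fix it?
Bug: Row-level WHERE must come before GROUP BY in the clause order

Fix: Move the WHERE clause before GROUP BY

Corrected query:
SELECT category, AVG(price) FROM products WHERE price > 782.17 GROUP BY category

Result:
category    | AVG(price)
------------+-----------
Electronics | 962.14    
Office      | 1318.29   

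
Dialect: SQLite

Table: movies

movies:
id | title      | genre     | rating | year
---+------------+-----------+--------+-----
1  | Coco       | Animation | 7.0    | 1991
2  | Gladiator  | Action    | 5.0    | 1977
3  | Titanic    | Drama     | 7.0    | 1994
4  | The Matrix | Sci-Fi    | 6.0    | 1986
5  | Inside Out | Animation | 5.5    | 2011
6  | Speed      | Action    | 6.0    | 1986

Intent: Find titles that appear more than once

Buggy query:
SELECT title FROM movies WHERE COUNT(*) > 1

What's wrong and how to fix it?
Bug: COUNT(*) is an aggregate and cannot be used in WHERE

Fix: Group first, then use HAVING for the count condition

Corrected query:
SELECT title FROM movies GROUP BY title HAVING COUNT(*) > 1

Result:
(no rows)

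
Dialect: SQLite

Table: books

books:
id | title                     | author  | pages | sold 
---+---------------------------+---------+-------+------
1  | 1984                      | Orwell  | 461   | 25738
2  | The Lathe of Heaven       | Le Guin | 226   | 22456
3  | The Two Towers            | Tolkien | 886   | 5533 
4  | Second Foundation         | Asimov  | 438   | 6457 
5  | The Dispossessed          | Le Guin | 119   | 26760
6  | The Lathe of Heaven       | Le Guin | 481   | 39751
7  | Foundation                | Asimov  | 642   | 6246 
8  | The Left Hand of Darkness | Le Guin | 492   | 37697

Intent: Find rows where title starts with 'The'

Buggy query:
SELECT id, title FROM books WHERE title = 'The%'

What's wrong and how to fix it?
Bug: Wildcards only work with LIKE; '=' treats '%' as a literal character

Fix: Use LIKE for wildcard pattern matching

Corrected query:
SELECT id, title FROM books WHERE title LIKE 'The%'

Result:
id | title                    
---+--------------------------
2  | The Lathe of Heaven      
3  | The Two Towers           
5  | The Dispossessed         
6  | The Lathe of Heaven      
8  | The Left Hand of Darkness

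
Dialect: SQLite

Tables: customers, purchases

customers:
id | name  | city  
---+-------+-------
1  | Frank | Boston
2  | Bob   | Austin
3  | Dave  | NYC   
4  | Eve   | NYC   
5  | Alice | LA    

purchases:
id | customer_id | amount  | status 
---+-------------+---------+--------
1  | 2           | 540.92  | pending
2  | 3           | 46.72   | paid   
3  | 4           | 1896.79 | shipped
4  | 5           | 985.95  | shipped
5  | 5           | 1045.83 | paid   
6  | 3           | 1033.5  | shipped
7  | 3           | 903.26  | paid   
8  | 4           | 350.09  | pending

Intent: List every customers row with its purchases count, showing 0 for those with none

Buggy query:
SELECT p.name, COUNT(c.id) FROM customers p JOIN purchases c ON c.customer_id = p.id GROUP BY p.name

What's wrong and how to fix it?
Bug: An inner join excludes parents with zero children

Fix: Use LEFT JOIN so parents without children still appear (COUNT(c.id) gives 0)

Corrected query:
SELECT p.name, COUNT(c.id) FROM customers p LEFT JOIN purchases c ON c.customer_id = p.id GROUP BY p.name

Result:
name  | COUNT(c.id)
------+------------
Alice | 2          
Bob   | 1          
Dave  | 3          
Eve   | 2          
Frank | 0          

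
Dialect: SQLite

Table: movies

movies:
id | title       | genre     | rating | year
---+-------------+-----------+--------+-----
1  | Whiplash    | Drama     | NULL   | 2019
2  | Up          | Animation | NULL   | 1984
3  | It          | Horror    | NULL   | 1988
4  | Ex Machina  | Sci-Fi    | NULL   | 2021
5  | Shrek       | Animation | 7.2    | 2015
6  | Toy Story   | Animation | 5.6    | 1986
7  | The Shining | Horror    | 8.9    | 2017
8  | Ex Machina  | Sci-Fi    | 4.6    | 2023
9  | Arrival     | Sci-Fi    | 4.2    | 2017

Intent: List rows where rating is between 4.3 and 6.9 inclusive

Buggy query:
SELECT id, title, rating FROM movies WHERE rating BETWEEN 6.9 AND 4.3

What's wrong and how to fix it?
Bug: BETWEEN expects the lower bound first; with 6.9 AND 4.3 the range is empty

Fix: Swap the bounds so the smaller value comes first

Corrected query:
SELECT id, title, rating FROM movies WHERE rating BETWEEN 4.3 AND 6.9

Result:
id | title      | rating
---+------------+-------
6  | Toy Story  | 5.6   
8  | Ex Machina | 4.6   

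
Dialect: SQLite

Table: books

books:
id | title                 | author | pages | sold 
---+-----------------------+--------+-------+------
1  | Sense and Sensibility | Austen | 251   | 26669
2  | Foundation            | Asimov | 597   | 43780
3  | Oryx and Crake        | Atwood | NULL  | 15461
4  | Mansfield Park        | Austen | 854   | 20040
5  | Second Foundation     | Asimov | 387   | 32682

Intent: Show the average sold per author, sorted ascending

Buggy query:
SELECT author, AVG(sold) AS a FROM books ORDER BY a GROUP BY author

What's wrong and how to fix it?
Bug: ORDER BY appears before GROUP BY; SQL clause order requires GROUP BY first

Fix: Move ORDER BY to the end, after GROUP BY

Corrected query:
SELECT author, AVG(sold) AS a FROM books GROUP BY author ORDER BY a

Result:
author | a      
-------+--------
Atwood | 15461  
Austen | 23354.5
Asimov | 38231  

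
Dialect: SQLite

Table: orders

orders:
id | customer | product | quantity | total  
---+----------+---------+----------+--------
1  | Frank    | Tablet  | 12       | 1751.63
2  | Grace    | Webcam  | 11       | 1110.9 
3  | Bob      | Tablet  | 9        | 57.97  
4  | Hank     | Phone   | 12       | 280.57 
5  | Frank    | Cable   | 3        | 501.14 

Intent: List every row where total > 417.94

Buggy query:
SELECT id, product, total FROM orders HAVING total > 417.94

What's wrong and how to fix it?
Bug: This is a non-aggregate query (no GROUP BY, no aggregates), so in SQLite the HAVING clause is invalid here; a row-level condition belongs in WHERE

Fix: Use WHERE for row-level filtering

Corrected query:
SELECT id, product, total FROM orders WHERE total > 417.94

Result:
id | product | total  
---+---------+--------
1  | Tablet  | 1751.63
2  | Webcam  | 1110.9 
5  | Cable   | 501.14 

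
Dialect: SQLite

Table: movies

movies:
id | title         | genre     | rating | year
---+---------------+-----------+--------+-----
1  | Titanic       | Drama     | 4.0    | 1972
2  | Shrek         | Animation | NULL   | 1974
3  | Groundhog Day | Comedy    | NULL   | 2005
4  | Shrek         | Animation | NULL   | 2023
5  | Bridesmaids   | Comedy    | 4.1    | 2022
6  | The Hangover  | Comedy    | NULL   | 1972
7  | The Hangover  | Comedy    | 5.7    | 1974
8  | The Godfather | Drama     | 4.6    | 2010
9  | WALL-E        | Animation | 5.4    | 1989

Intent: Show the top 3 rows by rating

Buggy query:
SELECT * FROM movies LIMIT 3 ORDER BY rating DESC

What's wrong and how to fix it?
Bug: LIMIT must come after ORDER BY

Fix: Swap the clauses: ORDER BY first, then LIMIT

Corrected query:
SELECT * FROM movies ORDER BY rating DESC LIMIT 3

Result:
id | title         | genre     | rating | year
---+---------------+-----------+--------+-----
7  | The Hangover  | Comedy    | 5.7    | 1974
9  | WALL-E        | Animation | 5.4    | 1989
8  | The Godfather | Drama     | 4.6    | 2010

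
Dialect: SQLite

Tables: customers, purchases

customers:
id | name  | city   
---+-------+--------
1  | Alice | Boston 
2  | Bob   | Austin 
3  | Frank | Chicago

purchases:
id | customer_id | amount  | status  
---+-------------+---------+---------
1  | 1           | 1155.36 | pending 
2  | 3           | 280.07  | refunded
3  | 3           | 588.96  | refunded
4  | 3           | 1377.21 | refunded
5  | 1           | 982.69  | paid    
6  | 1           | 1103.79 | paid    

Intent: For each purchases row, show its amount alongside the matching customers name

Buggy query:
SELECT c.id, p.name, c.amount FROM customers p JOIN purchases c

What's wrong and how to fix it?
Bug: Missing join condition: each purchases row is matched to all customers rows instead of just its own

Fix: Add ON c.customer_id = p.id to the JOIN

Corrected query:
SELECT c.id, p.name, c.amount FROM customers p JOIN purchases c ON c.customer_id = p.id

Result:
id | name  | amount 
---+-------+--------
1  | Alice | 1155.36
2  | Frank | 280.07 
3  | Frank | 588.96 
4  | Frank | 1377.21
5  | Alice | 982.69 
6  | Alice | 1103.79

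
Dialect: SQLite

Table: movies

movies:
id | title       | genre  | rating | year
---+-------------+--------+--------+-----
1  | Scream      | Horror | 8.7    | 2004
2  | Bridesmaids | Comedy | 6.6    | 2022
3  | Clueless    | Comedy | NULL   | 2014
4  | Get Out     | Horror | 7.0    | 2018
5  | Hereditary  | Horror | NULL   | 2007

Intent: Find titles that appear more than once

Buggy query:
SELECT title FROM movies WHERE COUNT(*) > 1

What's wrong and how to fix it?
Bug: WHERE can't reference COUNT(*); aggregates are computed after WHERE

Fix: GROUP BY title, then filter groups with HAVING COUNT(*) > 1

Corrected query:
SELECT title FROM movies GROUP BY title HAVING COUNT(*) > 1

Result:
(no rows)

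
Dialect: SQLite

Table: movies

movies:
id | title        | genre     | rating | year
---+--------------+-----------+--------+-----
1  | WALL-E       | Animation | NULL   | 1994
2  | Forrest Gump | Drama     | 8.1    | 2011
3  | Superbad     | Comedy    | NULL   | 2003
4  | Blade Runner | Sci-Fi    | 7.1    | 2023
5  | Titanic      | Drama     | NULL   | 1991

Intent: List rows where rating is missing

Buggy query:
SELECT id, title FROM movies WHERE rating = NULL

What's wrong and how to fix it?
Bug: Comparing to NULL with '=' never matches; NULL = NULL is unknown, not true

Fix: Use IS NULL to test for NULL

Corrected query:
SELECT id, title FROM movies WHERE rating IS NULL

Result:
id | title   
---+---------
1  | WALL-E  
3  | Superbad
5  | Titanic 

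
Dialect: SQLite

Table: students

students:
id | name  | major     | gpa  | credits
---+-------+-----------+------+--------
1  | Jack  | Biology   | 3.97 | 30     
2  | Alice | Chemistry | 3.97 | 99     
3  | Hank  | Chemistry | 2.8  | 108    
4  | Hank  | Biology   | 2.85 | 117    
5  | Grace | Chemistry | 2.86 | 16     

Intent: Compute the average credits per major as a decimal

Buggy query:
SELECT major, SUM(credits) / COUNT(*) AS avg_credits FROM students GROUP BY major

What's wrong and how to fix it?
Bug: SUM(credits) and COUNT(*) are both integers; the division truncates the fractional part

Fix: Cast one side to REAL so the division keeps the fractional part

Corrected query:
SELECT major, SUM(credits) * 1.0 / COUNT(*) AS avg_credits FROM students GROUP BY major

Result:
major     | avg_credits
----------+------------
Biology   | 73.5       
Chemistry | 74.333333  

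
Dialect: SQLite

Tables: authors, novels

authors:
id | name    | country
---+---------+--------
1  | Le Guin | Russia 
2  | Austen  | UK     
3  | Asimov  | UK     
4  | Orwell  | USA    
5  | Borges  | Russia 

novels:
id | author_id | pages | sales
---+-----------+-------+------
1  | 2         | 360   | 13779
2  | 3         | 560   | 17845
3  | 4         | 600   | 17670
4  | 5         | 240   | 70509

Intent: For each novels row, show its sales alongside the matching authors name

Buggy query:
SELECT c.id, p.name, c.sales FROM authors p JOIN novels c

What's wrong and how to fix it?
Bug: Missing join condition: each novels row is matched to all authors rows instead of just its own

Fix: Add ON c.author_id = p.id to the JOIN

Corrected query:
SELECT c.id, p.name, c.sales FROM authors p JOIN novels c ON c.author_id = p.id

Result:
id | name   | sales
---+--------+------
1  | Austen | 13779
2  | Asimov | 17845
3  | Orwell | 17670
4  | Borges | 70509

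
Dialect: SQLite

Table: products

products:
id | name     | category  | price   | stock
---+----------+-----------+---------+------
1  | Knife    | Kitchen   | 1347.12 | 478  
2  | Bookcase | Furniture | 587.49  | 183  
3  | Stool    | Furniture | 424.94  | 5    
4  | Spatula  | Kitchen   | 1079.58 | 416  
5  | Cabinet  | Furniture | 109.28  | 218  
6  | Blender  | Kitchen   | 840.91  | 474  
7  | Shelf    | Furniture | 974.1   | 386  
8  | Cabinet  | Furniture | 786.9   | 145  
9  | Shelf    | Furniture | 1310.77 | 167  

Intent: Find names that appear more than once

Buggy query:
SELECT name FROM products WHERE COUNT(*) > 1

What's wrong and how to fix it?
Bug: WHERE can't reference COUNT(*); aggregates are computed after WHERE

Fix: GROUP BY name, then filter groups with HAVING COUNT(*) > 1

Corrected query:
SELECT name FROM products GROUP BY name HAVING COUNT(*) > 1

Result:
name   
-------
Cabinet
Shelf  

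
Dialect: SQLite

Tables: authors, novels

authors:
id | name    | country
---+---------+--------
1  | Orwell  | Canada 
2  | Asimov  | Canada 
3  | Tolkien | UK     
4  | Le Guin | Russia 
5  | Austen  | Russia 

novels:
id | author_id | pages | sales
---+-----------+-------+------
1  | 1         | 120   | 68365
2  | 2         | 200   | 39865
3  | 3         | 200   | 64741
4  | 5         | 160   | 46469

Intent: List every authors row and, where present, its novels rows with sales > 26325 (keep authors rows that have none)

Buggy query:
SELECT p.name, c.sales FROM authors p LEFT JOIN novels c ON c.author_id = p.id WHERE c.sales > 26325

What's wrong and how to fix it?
Bug: Filtering c.sales in WHERE discards the NULL rows produced by LEFT JOIN, turning it into an inner join

Fix: Move the right-table condition into the ON clause so unmatched parents are kept

Corrected query:
SELECT p.name, c.sales FROM authors p LEFT JOIN novels c ON c.author_id = p.id AND c.sales > 26325

Result:
name    | sales
--------+------
Orwell  | 68365
Asimov  | 39865
Tolkien | 64741
Le Guin | NULL 
Austen  | 46469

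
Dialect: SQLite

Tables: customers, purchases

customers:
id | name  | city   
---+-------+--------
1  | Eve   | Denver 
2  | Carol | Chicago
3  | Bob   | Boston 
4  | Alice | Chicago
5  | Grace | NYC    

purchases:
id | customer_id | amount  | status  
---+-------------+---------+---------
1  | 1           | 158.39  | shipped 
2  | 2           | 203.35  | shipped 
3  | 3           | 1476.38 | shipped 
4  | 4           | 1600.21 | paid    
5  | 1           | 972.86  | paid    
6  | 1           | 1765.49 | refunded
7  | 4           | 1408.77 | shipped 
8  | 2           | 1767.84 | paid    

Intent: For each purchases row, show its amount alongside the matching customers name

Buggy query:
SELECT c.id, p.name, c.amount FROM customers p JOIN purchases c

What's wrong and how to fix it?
Bug: Missing join condition: each purchases row is matched to all customers rows instead of just its own

Fix: Add ON c.customer_id = p.id to the JOIN

Corrected query:
SELECT c.id, p.name, c.amount FROM customers p JOIN purchases c ON c.customer_id = p.id

Result:
id | name  | amount 
---+-------+--------
1  | Eve   | 158.39 
2  | Carol | 203.35 
3  | Bob   | 1476.38
4  | Alice | 1600.21
5  | Eve   | 972.86 
6  | Eve   | 1765.49
7  | Alice | 1408.77
8  | Carol | 1767.84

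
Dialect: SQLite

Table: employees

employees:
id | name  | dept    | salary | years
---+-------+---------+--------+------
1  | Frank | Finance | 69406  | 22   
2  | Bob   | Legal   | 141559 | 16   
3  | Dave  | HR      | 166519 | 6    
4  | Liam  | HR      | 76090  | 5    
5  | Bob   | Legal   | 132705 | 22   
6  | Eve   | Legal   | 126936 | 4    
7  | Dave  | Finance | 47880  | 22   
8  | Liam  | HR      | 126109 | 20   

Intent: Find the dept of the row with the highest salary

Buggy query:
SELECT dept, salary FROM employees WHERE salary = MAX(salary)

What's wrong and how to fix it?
Bug: WHERE is evaluated per row; an aggregate over the whole table isn't defined there

Fix: Wrap MAX in a scalar subquery so WHERE compares against a single value

Corrected query:
SELECT dept, salary FROM employees WHERE salary = (SELECT MAX(salary) FROM employees)

Result:
dept | salary
-----+-------
HR   | 166519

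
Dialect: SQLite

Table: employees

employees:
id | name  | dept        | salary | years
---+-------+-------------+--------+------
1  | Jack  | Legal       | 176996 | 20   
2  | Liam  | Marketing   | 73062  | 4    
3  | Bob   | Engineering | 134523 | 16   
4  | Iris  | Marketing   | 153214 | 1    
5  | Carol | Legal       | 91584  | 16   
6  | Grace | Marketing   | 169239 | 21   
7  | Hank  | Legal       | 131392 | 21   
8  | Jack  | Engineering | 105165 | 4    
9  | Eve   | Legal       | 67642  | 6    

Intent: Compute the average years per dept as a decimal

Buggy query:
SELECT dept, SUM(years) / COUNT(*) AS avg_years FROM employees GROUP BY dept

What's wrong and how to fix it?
Bug: SUM(years) and COUNT(*) are both integers; the division truncates the fractional part

Fix: Cast one side to REAL so the division keeps the fractional part

Corrected query:
SELECT dept, SUM(years) * 1.0 / COUNT(*) AS avg_years FROM employees GROUP BY dept

Result:
dept        | avg_years
------------+----------
Engineering | 10       
Legal       | 15.75    
Marketing   | 8.666667 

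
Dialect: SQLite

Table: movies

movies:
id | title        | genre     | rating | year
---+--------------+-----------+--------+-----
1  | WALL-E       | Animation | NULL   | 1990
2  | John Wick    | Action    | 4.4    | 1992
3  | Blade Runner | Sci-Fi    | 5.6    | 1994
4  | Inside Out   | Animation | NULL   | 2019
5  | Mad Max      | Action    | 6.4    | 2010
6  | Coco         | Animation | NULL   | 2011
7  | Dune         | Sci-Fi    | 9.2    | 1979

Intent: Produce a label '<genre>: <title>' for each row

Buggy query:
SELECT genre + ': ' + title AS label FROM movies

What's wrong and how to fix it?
Bug: SQLite uses || for string concatenation; + coerces text to numbers (yielding 0)

Fix: Use the || operator for string concatenation

Corrected query:
SELECT genre || ': ' || title AS label FROM movies

Result:
label                
---------------------
Animation: WALL-E    
Action: John Wick    
Sci-Fi: Blade Runner 
Animation: Inside Out
Action: Mad Max      
Animation: Coco      
Sci-Fi: Dune         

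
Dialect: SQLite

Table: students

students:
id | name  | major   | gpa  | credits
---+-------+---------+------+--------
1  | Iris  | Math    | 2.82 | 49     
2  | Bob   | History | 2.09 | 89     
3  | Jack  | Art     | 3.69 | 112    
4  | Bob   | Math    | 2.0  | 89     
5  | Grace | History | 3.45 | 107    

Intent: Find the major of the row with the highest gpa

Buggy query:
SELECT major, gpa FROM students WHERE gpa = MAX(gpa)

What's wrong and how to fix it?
Bug: WHERE is evaluated per row; an aggregate over the whole table isn't defined there

Fix: Wrap MAX in a scalar subquery so WHERE compares against a single value

Corrected query:
SELECT major, gpa FROM students WHERE gpa = (SELECT MAX(gpa) FROM students)

Result:
major | gpa 
------+-----
Art   | 3.69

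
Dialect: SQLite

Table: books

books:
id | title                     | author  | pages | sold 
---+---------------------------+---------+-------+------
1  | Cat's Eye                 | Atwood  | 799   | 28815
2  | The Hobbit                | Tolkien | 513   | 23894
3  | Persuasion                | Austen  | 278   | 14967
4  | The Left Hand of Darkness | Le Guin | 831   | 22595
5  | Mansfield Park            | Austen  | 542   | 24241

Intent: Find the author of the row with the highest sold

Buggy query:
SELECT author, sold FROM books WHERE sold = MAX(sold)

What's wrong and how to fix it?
Bug: WHERE is evaluated per row; an aggregate over the whole table isn't defined there

Fix: Use a subquery: WHERE sold = (SELECT MAX(sold) FROM books)

Corrected query:
SELECT author, sold FROM books WHERE sold = (SELECT MAX(sold) FROM books)

Result:
author | sold 
-------+------
Atwood | 28815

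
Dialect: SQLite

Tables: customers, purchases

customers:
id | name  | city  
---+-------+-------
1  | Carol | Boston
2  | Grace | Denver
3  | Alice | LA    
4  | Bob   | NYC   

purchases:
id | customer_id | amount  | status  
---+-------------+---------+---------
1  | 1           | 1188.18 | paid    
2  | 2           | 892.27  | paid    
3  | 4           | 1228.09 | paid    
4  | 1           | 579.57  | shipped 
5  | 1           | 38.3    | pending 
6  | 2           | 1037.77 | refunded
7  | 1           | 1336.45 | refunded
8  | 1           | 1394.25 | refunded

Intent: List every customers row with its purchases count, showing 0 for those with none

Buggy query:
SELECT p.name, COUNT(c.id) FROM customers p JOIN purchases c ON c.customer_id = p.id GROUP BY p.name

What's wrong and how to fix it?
Bug: INNER JOIN drops customers rows that have no matching purchases rows

Fix: Use LEFT JOIN so parents without children still appear (COUNT(c.id) gives 0)

Corrected query:
SELECT p.name, COUNT(c.id) FROM customers p LEFT JOIN purchases c ON c.customer_id = p.id GROUP BY p.name

Result:
name  | COUNT(c.id)
------+------------
Alice | 0          
Bob   | 1          
Carol | 5          
Grace | 2          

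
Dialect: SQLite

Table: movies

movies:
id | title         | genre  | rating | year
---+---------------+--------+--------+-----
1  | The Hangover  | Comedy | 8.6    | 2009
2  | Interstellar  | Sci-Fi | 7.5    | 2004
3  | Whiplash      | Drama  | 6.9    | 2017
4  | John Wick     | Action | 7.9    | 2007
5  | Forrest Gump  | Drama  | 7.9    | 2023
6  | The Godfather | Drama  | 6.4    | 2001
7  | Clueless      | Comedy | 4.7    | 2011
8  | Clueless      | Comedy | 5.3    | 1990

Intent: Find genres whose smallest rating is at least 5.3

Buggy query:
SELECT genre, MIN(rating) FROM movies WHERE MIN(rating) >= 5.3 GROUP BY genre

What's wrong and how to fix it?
Bug: MIN() in WHERE is a misuse of aggregate

Fix: Replace WHERE with HAVING after the GROUP BY

Corrected query:
SELECT genre, MIN(rating) FROM movies GROUP BY genre HAVING MIN(rating) >= 5.3

Result:
genre  | MIN(rating)
-------+------------
Action | 7.9        
Drama  | 6.4        
Sci-Fi | 7.5        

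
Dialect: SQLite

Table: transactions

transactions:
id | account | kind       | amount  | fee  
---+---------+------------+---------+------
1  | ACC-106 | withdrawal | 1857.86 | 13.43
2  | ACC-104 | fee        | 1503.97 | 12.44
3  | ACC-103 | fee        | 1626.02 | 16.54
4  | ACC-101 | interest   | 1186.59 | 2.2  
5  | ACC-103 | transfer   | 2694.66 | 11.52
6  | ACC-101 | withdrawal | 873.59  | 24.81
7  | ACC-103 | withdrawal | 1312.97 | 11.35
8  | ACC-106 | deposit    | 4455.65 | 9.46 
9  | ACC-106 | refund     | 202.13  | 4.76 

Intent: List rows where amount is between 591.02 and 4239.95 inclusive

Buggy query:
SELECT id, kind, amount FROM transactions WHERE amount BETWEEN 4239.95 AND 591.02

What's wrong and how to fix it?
Bug: The bounds are reversed; BETWEEN a AND b requires a <= b to match anything

Fix: Write BETWEEN 591.02 AND 4239.95

Corrected query:
SELECT id, kind, amount FROM transactions WHERE amount BETWEEN 591.02 AND 4239.95

Result:
id | kind       | amount 
---+------------+--------
1  | withdrawal | 1857.86
2  | fee        | 1503.97
3  | fee        | 1626.02
4  | interest   | 1186.59
5  | transfer   | 2694.66
6  | withdrawal | 873.59 
7  | withdrawal | 1312.97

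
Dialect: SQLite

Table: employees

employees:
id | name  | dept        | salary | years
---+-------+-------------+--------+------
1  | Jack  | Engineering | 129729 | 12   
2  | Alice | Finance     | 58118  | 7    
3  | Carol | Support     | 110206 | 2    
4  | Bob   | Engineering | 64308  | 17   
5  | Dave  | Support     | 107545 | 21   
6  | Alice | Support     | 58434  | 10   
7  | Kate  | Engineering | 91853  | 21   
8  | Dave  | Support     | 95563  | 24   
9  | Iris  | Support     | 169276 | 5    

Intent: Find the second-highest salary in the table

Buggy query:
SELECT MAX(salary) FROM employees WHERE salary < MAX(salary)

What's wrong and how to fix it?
Bug: MAX(salary) on the right of the comparison is an aggregate-in-WHERE error

Fix: Put the inner MAX in a scalar subquery

Corrected query:
SELECT MAX(salary) FROM employees WHERE salary < (SELECT MAX(salary) FROM employees)

Result:
MAX(salary)
-----------
129729     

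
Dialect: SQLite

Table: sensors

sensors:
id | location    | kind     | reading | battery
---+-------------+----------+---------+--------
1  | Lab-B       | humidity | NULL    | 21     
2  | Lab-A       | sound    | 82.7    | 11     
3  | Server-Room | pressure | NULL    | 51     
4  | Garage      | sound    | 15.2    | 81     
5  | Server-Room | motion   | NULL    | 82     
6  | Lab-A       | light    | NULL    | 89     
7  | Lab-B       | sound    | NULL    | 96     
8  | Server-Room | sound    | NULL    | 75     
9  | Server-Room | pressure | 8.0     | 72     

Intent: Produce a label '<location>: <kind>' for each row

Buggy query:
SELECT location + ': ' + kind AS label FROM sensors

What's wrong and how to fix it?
Bug: SQLite uses || for string concatenation; + coerces text to numbers (yielding 0)

Fix: Use the || operator for string concatenation

Corrected query:
SELECT location || ': ' || kind AS label FROM sensors

Result:
label                
---------------------
Lab-B: humidity      
Lab-A: sound         
Server-Room: pressure
Garage: sound        
Server-Room: motion  
Lab-A: light         
Lab-B: sound         
Server-Room: sound   
Server-Room: pressure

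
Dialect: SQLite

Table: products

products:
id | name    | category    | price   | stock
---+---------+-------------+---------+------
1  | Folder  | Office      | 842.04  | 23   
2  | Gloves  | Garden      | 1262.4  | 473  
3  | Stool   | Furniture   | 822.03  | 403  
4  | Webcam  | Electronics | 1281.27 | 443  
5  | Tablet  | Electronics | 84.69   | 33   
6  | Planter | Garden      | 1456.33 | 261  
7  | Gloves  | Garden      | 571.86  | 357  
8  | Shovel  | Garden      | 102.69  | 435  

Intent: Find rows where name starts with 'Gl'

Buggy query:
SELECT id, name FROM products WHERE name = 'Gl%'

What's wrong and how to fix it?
Bug: Wildcards only work with LIKE; '=' treats '%' as a literal character

Fix: Replace '=' with LIKE so 'Gl%' is treated as a pattern

Corrected query:
SELECT id, name FROM products WHERE name LIKE 'Gl%'

Result:
id | name  
---+-------
2  | Gloves
7  | Gloves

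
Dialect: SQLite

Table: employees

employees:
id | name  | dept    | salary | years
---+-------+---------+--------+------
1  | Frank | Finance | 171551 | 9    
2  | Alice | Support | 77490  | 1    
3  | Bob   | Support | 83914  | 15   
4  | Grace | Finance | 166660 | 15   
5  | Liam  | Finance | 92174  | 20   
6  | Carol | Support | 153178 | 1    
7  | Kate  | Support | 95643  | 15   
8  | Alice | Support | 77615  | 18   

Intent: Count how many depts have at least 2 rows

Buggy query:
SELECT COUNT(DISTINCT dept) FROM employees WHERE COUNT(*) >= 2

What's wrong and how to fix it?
Bug: WHERE filters individual rows, not groups, so a group-level COUNT is invalid there

Fix: Group first with HAVING COUNT(*) >= 2, then COUNT the resulting groups

Corrected query:
SELECT COUNT(*) FROM (SELECT dept FROM employees GROUP BY dept HAVING COUNT(*) >= 2)

Result:
COUNT(*)
--------
2       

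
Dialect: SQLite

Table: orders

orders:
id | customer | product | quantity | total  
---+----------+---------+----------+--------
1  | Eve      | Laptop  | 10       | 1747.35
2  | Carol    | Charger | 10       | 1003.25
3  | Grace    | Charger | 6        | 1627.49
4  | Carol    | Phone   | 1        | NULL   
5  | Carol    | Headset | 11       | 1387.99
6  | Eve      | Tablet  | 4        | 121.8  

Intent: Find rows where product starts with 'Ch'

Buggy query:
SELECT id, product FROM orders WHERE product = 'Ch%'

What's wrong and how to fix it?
Bug: '=' compares the literal string including the % character; pattern matching needs LIKE

Fix: Replace '=' with LIKE so 'Ch%' is treated as a pattern

Corrected query:
SELECT id, product FROM orders WHERE product LIKE 'Ch%'

Result:
id | product
---+--------
2  | Charger
3  | Charger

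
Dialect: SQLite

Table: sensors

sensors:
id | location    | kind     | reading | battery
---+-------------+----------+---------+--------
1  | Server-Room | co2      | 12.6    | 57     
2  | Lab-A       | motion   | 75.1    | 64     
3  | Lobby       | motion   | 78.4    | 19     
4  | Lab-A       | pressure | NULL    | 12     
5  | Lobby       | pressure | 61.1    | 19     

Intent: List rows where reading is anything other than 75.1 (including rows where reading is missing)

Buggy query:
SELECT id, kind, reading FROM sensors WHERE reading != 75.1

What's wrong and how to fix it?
Bug: Inequality against NULL is unknown, not true; rows with NULL are dropped

Fix: Add an explicit OR reading IS NULL to include the missing-value rows

Corrected query:
SELECT id, kind, reading FROM sensors WHERE reading != 75.1 OR reading IS NULL

Result:
id | kind     | reading
---+----------+--------
1  | co2      | 12.6   
3  | motion   | 78.4   
4  | pressure | NULL   
5  | pressure | 61.1   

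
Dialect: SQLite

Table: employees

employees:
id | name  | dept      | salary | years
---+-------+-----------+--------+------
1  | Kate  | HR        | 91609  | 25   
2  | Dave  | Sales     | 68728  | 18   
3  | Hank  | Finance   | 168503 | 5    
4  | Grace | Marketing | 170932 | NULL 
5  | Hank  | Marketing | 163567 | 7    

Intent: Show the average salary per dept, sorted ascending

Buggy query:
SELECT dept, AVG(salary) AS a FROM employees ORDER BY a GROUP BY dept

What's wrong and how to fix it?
Bug: GROUP BY must precede ORDER BY

Fix: Reorder: SELECT … FROM … GROUP BY … ORDER BY …

Corrected query:
SELECT dept, AVG(salary) AS a FROM employees GROUP BY dept ORDER BY a

Result:
dept      | a       
----------+---------
Sales     | 68728   
HR        | 91609   
Marketing | 167249.5
Finance   | 168503  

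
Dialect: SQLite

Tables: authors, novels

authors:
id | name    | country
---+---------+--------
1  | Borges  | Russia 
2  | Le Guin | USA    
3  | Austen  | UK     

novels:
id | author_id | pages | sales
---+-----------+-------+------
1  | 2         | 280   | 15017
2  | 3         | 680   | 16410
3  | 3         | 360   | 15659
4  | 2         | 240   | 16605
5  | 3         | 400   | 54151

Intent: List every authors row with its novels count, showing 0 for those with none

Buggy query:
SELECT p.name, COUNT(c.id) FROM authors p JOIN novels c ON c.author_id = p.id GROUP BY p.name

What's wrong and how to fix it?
Bug: INNER JOIN drops authors rows that have no matching novels rows

Fix: Switch to LEFT JOIN to retain unmatched parent rows

Corrected query:
SELECT p.name, COUNT(c.id) FROM authors p LEFT JOIN novels c ON c.author_id = p.id GROUP BY p.name

Result:
name    | COUNT(c.id)
--------+------------
Austen  | 3          
Borges  | 0          
Le Guin | 2          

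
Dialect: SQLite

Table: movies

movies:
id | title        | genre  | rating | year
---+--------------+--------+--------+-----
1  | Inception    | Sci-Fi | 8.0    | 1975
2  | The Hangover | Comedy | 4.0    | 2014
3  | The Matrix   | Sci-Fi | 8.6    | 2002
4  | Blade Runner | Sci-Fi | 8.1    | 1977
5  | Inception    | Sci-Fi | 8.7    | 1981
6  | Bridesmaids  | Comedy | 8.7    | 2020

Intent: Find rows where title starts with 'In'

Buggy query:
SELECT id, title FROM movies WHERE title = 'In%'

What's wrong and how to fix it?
Bug: '=' compares the literal string including the % character; pattern matching needs LIKE

Fix: Replace '=' with LIKE so 'In%' is treated as a pattern

Corrected query:
SELECT id, title FROM movies WHERE title LIKE 'In%'

Result:
id | title    
---+----------
1  | Inception
5  | Inception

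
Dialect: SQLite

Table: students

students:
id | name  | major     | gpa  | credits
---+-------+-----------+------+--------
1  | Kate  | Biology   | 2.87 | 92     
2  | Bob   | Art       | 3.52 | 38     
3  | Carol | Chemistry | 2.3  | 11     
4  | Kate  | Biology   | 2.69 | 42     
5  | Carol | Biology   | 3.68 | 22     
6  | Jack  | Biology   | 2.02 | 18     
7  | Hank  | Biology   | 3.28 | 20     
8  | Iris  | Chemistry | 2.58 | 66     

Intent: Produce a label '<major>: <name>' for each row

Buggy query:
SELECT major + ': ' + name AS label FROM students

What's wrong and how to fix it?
Bug: SQLite uses || for string concatenation; + coerces text to numbers (yielding 0)

Fix: Use the || operator for string concatenation

Corrected query:
SELECT major || ': ' || name AS label FROM students

Result:
label           
----------------
Biology: Kate   
Art: Bob        
Chemistry: Carol
Biology: Kate   
Biology: Carol  
Biology: Jack   
Biology: Hank   
Chemistry: Iris 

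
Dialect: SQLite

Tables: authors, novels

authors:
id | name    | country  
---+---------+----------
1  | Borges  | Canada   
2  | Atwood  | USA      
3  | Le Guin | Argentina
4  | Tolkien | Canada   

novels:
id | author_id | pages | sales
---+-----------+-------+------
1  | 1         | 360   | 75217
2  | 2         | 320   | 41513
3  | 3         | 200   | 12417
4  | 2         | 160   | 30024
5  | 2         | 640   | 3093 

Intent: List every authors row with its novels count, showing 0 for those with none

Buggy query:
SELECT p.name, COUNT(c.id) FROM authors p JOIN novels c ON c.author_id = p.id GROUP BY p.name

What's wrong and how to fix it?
Bug: An inner join excludes parents with zero children

Fix: Switch to LEFT JOIN to retain unmatched parent rows

Corrected query:
SELECT p.name, COUNT(c.id) FROM authors p LEFT JOIN novels c ON c.author_id = p.id GROUP BY p.name

Result:
name    | COUNT(c.id)
--------+------------
Atwood  | 3          
Borges  | 1          
Le Guin | 1          
Tolkien | 0          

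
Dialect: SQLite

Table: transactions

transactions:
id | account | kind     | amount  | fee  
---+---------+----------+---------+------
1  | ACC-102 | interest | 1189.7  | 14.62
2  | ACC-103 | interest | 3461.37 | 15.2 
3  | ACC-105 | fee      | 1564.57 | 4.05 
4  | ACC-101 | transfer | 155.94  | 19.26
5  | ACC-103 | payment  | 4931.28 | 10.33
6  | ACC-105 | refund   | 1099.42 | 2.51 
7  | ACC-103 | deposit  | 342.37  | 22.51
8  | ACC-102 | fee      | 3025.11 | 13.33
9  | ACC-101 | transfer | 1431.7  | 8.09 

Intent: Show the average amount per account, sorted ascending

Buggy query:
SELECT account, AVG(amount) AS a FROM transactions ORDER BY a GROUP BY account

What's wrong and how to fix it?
Bug: ORDER BY appears before GROUP BY; SQL clause order requires GROUP BY first

Fix: Reorder: SELECT … FROM … GROUP BY … ORDER BY …

Corrected query:
SELECT account, AVG(amount) AS a FROM transactions GROUP BY account ORDER BY a

Result:
account | a          
--------+------------
ACC-101 | 793.82     
ACC-105 | 1331.995   
ACC-102 | 2107.405   
ACC-103 | 2911.673333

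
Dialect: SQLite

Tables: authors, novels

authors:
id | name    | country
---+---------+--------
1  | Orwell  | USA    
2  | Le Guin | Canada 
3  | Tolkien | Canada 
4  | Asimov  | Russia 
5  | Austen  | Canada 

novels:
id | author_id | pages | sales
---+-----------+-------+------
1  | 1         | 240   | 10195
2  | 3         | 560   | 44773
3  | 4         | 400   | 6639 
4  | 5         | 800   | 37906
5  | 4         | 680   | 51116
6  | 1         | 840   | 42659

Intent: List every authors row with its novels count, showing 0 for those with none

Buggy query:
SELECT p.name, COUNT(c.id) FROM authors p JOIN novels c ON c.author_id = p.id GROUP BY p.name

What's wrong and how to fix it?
Bug: INNER JOIN drops authors rows that have no matching novels rows

Fix: Use LEFT JOIN so parents without children still appear (COUNT(c.id) gives 0)

Corrected query:
SELECT p.name, COUNT(c.id) FROM authors p LEFT JOIN novels c ON c.author_id = p.id GROUP BY p.name

Result:
name    | COUNT(c.id)
--------+------------
Asimov  | 2          
Austen  | 1          
Le Guin | 0          
Orwell  | 2          
Tolkien | 1          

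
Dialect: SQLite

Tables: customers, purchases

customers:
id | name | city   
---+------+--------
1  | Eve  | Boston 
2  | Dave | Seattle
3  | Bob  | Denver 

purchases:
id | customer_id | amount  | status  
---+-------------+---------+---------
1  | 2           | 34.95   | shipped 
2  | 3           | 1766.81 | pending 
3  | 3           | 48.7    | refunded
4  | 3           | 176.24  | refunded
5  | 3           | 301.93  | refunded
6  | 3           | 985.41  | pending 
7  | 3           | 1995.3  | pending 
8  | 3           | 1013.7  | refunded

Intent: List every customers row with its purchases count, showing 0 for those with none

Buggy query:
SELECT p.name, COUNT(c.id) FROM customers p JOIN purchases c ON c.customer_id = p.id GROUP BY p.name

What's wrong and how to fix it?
Bug: INNER JOIN drops customers rows that have no matching purchases rows

Fix: Use LEFT JOIN so parents without children still appear (COUNT(c.id) gives 0)

Corrected query:
SELECT p.name, COUNT(c.id) FROM customers p LEFT JOIN purchases c ON c.customer_id = p.id GROUP BY p.name

Result:
name | COUNT(c.id)
-----+------------
Bob  | 7          
Dave | 1          
Eve  | 0          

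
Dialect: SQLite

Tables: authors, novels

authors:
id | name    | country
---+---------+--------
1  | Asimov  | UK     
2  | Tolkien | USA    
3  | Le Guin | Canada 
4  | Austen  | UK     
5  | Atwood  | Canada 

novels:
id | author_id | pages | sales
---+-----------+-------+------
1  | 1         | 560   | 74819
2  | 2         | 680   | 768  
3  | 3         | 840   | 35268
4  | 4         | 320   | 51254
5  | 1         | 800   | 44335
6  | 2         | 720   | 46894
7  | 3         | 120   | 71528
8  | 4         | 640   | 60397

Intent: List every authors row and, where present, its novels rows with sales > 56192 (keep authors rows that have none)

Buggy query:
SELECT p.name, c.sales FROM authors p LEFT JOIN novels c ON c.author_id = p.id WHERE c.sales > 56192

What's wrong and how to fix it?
Bug: A WHERE condition on the right-hand table after LEFT JOIN drops unmatched parents

Fix: Put 'c.sales > 56192' in the JOIN's ON clause instead of WHERE

Corrected query:
SELECT p.name, c.sales FROM authors p LEFT JOIN novels c ON c.author_id = p.id AND c.sales > 56192

Result:
name    | sales
--------+------
Asimov  | 74819
Tolkien | NULL 
Le Guin | 71528
Austen  | 60397
Atwood  | NULL 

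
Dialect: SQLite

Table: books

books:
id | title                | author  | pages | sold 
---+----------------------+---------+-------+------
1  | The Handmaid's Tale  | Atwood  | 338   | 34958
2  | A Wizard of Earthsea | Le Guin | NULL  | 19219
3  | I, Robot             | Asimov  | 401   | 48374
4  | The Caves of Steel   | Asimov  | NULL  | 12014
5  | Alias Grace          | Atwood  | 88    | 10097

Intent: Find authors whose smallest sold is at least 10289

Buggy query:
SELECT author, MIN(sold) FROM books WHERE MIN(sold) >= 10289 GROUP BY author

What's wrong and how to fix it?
Bug: Aggregates like MIN are computed per group after WHERE runs

Fix: Use HAVING for the per-group MIN condition

Corrected query:
SELECT author, MIN(sold) FROM books GROUP BY author HAVING MIN(sold) >= 10289

Result:
author  | MIN(sold)
--------+----------
Asimov  | 12014    
Le Guin | 19219    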